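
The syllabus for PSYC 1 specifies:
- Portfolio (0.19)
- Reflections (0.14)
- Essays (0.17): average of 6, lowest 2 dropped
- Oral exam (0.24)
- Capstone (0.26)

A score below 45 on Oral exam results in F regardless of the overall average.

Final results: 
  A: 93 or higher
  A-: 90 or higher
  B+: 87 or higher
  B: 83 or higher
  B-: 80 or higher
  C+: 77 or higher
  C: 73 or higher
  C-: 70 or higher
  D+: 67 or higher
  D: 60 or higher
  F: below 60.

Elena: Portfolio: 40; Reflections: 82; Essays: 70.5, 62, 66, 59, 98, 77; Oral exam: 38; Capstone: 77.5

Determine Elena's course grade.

Essays: drop 59, 62 → average of remaining 4 = 311.5/4 = 77.875
Oral exam score 38 < 45: minimum not met.
Weighted total:
  Portfolio 40 × 0.19 = 7.6
  Reflections 82 × 0.14 = 11.48
  Essays 77.875 × 0.17 = 13.23875
  Oral exam 38 × 0.24 = 9.12
  Capstone 77.5 × 0.26 = 20.15
Sum = 61.58875
Because the Oral exam minimum was not met, the result is F.

F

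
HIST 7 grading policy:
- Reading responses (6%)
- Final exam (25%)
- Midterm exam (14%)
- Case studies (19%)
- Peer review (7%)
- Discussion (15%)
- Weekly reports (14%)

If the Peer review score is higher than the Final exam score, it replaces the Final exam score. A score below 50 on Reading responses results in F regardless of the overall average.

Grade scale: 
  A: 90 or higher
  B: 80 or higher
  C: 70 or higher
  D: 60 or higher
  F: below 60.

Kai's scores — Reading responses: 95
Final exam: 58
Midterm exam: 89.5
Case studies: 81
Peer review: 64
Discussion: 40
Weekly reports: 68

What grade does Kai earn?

Peer review (64) > Final exam (58), so Final exam counts as 64.
Reading responses score 95 ≥ 50: minimum met.
Weighted total:
  Reading responses 95 × 0.06 = 5.7
  Final exam 64 × 0.25 = 16
  Midterm exam 89.5 × 0.14 = 12.53
  Case studies 81 × 0.19 = 15.39
  Peer review 64 × 0.07 = 4.48
  Discussion 40 × 0.15 = 6
  Weekly reports 68 × 0.14 = 9.52
Sum = 69.62
69.62 is ≥ 60 and < 70 → D

D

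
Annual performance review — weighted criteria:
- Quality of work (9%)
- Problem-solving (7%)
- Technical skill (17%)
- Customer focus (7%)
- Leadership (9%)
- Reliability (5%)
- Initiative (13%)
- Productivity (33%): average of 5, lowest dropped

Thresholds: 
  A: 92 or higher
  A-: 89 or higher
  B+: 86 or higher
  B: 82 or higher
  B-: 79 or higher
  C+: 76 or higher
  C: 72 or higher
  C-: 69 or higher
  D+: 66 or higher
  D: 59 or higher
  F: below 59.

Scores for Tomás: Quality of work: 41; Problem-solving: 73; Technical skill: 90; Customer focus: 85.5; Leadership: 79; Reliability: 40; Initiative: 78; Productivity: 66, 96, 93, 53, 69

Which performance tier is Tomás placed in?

Productivity: drop 53 → average of remaining 4 = 324/4 = 81
Weighted total:
  Quality of work 41 × 0.09 = 3.69
  Problem-solving 73 × 0.07 = 5.11
  Technical skill 90 × 0.17 = 15.3
  Customer focus 85.5 × 0.07 = 5.985
  Leadership 79 × 0.09 = 7.11
  Reliability 40 × 0.05 = 2
  Initiative 78 × 0.13 = 10.14
  Productivity 81 × 0.33 = 26.73
Sum = 76.065
76.065 is ≥ 76 and < 79 → C+

C+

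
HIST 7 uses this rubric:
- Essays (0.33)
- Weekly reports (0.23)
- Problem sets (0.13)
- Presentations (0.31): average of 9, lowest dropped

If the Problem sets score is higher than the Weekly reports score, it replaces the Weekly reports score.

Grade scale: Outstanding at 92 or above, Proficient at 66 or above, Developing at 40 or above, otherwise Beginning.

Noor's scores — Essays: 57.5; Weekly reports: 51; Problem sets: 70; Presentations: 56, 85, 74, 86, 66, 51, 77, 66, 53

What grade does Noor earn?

Presentations: drop 51 → average of remaining 8 = 563/8 = 70.375
Problem sets (70) > Weekly reports (51), so Weekly reports counts as 70.
Weighted total:
  Essays 57.5 × 0.33 = 18.975
  Weekly reports 70 × 0.23 = 16.1
  Problem sets 70 × 0.13 = 9.1
  Presentations 70.375 × 0.31 = 21.81625
Sum = 65.99125
65.99125 is ≥ 40 and < 66 → Developing

Developing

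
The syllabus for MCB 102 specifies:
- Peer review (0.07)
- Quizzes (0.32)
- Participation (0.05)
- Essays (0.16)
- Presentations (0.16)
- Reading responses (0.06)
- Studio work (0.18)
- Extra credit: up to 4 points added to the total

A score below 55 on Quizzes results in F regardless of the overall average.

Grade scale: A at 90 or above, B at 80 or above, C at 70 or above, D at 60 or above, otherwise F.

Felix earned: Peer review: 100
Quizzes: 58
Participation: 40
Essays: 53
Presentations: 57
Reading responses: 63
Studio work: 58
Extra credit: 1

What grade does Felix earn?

D

Quizzes score 58 ≥ 55: minimum met.
Weighted total:
  Peer review 100 × 0.07 = 7
  Quizzes 58 × 0.32 = 18.56
  Participation 40 × 0.05 = 2
  Essays 53 × 0.16 = 8.48
  Presentations 57 × 0.16 = 9.12
  Reading responses 63 × 0.06 = 3.78
  Studio work 58 × 0.18 = 10.44
Sum = 59.38
Extra credit: 59.38 + 1 = 60.38
60.38 is ≥ 60 and < 70 → D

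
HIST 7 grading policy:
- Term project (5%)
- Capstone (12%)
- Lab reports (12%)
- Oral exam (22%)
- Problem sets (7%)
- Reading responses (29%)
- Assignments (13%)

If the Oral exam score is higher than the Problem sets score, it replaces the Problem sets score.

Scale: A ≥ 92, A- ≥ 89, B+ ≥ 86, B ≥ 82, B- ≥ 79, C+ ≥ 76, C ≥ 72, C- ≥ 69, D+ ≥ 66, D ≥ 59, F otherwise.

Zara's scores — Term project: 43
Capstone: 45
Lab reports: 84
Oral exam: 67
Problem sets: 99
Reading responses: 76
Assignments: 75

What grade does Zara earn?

Oral exam (67) ≤ Problem sets (99), so Problem sets stays at 99.
Weighted total:
  Term project 43 × 0.05 = 2.15
  Capstone 45 × 0.12 = 5.4
  Lab reports 84 × 0.12 = 10.08
  Oral exam 67 × 0.22 = 14.74
  Problem sets 99 × 0.07 = 6.93
  Reading responses 76 × 0.29 = 22.04
  Assignments 75 × 0.13 = 9.75
Sum = 71.09
71.09 is ≥ 69 and < 72 → C-

C-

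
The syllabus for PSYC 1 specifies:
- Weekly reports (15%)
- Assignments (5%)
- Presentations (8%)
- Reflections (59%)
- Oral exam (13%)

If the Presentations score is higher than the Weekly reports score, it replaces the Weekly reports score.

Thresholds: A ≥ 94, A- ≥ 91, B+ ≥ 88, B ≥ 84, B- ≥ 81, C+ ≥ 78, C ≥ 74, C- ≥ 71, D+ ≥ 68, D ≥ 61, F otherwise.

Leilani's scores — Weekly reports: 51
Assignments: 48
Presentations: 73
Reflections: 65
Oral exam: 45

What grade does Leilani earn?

Presentations (73) > Weekly reports (51), so Weekly reports counts as 73.
Weighted total:
  Weekly reports 73 × 0.15 = 10.95
  Assignments 48 × 0.05 = 2.4
  Presentations 73 × 0.08 = 5.84
  Reflections 65 × 0.59 = 38.35
  Oral exam 45 × 0.13 = 5.85
Sum = 63.39
63.39 is ≥ 61 and < 68 → D

D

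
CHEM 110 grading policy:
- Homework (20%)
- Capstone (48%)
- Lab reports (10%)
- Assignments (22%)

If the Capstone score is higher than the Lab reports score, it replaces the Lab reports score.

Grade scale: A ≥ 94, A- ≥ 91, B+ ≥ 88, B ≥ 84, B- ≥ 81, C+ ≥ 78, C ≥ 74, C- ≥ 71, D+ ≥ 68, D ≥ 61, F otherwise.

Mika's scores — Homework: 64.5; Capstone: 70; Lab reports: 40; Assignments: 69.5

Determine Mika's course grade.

Capstone (70) > Lab reports (40), so Lab reports counts as 70.
Weighted total:
  Homework 64.5 × 0.2 = 12.9
  Capstone 70 × 0.48 = 33.6
  Lab reports 70 × 0.1 = 7
  Assignments 69.5 × 0.22 = 15.29
Sum = 68.79
68.79 is ≥ 68 and < 71 → D+

D+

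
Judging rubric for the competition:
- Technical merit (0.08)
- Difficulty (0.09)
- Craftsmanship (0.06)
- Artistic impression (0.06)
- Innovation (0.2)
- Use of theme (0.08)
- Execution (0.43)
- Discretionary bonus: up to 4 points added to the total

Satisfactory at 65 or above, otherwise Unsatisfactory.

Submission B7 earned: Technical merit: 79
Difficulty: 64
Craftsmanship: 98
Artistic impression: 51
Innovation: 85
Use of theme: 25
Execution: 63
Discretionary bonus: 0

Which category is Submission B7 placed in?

Satisfactory

Weighted total:
  Technical merit 79 × 0.08 = 6.32
  Difficulty 64 × 0.09 = 5.76
  Craftsmanship 98 × 0.06 = 5.88
  Artistic impression 51 × 0.06 = 3.06
  Innovation 85 × 0.2 = 17
  Use of theme 25 × 0.08 = 2
  Execution 63 × 0.43 = 27.09
Sum = 67.11
Discretionary bonus: 67.11 + 0 = 67.11
67.11 ≥ 65 → Satisfactory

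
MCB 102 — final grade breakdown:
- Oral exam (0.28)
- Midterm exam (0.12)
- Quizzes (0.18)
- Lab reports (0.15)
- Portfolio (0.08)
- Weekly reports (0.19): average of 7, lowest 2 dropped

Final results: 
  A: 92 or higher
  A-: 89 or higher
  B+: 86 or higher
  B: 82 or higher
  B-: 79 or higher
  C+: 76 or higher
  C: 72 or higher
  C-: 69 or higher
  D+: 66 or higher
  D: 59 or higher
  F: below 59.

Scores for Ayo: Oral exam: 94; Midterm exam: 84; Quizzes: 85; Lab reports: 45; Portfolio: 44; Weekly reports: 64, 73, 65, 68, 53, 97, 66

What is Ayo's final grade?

Weekly reports: drop 53, 64 → average of remaining 5 = 369/5 = 73.8
Weighted total:
  Oral exam 94 × 0.28 = 26.32
  Midterm exam 84 × 0.12 = 10.08
  Quizzes 85 × 0.18 = 15.3
  Lab reports 45 × 0.15 = 6.75
  Portfolio 44 × 0.08 = 3.52
  Weekly reports 73.8 × 0.19 = 14.022
Sum = 75.992
75.992 is ≥ 72 and < 76 → C

C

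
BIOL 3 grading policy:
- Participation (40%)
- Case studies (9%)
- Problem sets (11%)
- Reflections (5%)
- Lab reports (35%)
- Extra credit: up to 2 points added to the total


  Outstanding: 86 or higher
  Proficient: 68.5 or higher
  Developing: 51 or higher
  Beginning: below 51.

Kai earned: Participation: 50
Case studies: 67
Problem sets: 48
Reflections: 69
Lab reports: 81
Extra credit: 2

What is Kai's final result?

Developing

Weighted total:
  Participation 50 × 0.4 = 20
  Case studies 67 × 0.09 = 6.03
  Problem sets 48 × 0.11 = 5.28
  Reflections 69 × 0.05 = 3.45
  Lab reports 81 × 0.35 = 28.35
Sum = 63.11
Extra credit: 63.11 + 2 = 65.11
65.11 is ≥ 51 and < 68.5 → Developing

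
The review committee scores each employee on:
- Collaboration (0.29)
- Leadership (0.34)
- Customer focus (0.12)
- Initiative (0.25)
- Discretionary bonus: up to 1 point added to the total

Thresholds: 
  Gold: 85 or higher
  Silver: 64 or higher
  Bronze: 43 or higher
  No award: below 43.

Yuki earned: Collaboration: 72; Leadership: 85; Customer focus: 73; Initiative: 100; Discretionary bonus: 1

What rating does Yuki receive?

Silver

Weighted total:
  Collaboration 72 × 0.29 = 20.88
  Leadership 85 × 0.34 = 28.9
  Customer focus 73 × 0.12 = 8.76
  Initiative 100 × 0.25 = 25
Sum = 83.54
Discretionary bonus: 83.54 + 1 = 84.54
84.54 is ≥ 64 and < 85 → Silver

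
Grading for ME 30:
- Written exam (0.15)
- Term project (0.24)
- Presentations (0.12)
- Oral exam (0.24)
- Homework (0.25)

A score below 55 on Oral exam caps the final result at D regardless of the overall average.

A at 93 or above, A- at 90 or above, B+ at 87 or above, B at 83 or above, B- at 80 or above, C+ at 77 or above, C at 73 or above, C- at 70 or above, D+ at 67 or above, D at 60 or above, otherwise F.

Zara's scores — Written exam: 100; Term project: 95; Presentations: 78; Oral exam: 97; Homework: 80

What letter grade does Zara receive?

Oral exam score 97 ≥ 55: minimum met.
Weighted total:
  Written exam 100 × 0.15 = 15
  Term project 95 × 0.24 = 22.8
  Presentations 78 × 0.12 = 9.36
  Oral exam 97 × 0.24 = 23.28
  Homework 80 × 0.25 = 20
Sum = 90.44
90.44 is ≥ 90 and < 93 → A-

A-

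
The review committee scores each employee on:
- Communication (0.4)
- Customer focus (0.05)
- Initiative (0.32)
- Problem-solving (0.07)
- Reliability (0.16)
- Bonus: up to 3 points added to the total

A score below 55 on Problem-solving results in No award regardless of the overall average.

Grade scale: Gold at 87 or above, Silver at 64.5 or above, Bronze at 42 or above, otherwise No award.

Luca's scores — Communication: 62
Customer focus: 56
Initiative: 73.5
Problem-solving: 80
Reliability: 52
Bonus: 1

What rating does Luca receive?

Silver

Problem-solving score 80 ≥ 55: minimum met.
Weighted total:
  Communication 62 × 0.4 = 24.8
  Customer focus 56 × 0.05 = 2.8
  Initiative 73.5 × 0.32 = 23.52
  Problem-solving 80 × 0.07 = 5.6
  Reliability 52 × 0.16 = 8.32
Sum = 65.04
Bonus: 65.04 + 1 = 66.04
66.04 is ≥ 64.5 and < 87 → Silver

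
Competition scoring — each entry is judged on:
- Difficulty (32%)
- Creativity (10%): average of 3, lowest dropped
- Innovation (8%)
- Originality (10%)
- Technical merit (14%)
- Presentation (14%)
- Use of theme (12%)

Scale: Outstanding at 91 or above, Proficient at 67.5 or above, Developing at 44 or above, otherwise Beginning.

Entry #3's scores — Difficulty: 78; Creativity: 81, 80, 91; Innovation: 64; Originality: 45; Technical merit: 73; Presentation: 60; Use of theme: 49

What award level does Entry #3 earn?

Creativity: drop 80 → average of remaining 2 = 172/2 = 86
Weighted total:
  Difficulty 78 × 0.32 = 24.96
  Creativity 86 × 0.1 = 8.6
  Innovation 64 × 0.08 = 5.12
  Originality 45 × 0.1 = 4.5
  Technical merit 73 × 0.14 = 10.22
  Presentation 60 × 0.14 = 8.4
  Use of theme 49 × 0.12 = 5.88
Sum = 67.68
67.68 is ≥ 67.5 and < 91 → Proficient

Proficient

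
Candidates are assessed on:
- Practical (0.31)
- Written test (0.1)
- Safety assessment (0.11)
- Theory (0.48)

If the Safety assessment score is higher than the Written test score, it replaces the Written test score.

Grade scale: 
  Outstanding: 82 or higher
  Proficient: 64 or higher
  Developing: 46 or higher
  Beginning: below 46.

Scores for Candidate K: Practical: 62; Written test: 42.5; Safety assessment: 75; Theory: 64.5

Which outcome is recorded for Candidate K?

Safety assessment (75) > Written test (42.5), so Written test counts as 75.
Weighted total:
  Practical 62 × 0.31 = 19.22
  Written test 75 × 0.1 = 7.5
  Safety assessment 75 × 0.11 = 8.25
  Theory 64.5 × 0.48 = 30.96
Sum = 65.93
65.93 is ≥ 64 and < 82 → Proficient

Proficient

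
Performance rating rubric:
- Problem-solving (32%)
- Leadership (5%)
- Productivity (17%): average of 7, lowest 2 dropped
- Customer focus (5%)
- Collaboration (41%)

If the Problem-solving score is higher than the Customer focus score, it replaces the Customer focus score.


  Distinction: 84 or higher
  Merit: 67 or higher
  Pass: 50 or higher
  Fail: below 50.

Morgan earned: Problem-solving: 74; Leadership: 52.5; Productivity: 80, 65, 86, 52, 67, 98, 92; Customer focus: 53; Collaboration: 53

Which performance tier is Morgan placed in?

Productivity: drop 52, 65 → average of remaining 5 = 423/5 = 84.6
Problem-solving (74) > Customer focus (53), so Customer focus counts as 74.
Weighted total:
  Problem-solving 74 × 0.32 = 23.68
  Leadership 52.5 × 0.05 = 2.625
  Productivity 84.6 × 0.17 = 14.382
  Customer focus 74 × 0.05 = 3.7
  Collaboration 53 × 0.41 = 21.73
Sum = 66.117
66.117 is ≥ 50 and < 67 → Pass

Pass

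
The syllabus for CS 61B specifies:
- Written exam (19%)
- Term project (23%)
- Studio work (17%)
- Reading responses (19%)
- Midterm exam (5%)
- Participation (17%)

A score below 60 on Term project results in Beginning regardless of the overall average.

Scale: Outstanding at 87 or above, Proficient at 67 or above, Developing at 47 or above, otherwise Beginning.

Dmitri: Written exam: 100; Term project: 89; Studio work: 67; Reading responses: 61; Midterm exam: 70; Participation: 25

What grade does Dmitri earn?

Proficient

Term project score 89 ≥ 60: minimum met.
Weighted total:
  Written exam 100 × 0.19 = 19
  Term project 89 × 0.23 = 20.47
  Studio work 67 × 0.17 = 11.39
  Reading responses 61 × 0.19 = 11.59
  Midterm exam 70 × 0.05 = 3.5
  Participation 25 × 0.17 = 4.25
Sum = 70.2
70.2 is ≥ 67 and < 87 → Proficient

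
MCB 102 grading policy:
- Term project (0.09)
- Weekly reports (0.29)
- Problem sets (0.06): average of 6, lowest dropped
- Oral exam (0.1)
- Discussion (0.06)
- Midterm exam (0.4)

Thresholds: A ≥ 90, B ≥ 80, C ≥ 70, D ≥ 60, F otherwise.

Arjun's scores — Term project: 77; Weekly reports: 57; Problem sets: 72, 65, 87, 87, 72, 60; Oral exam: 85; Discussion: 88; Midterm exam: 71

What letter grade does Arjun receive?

Problem sets: drop 60 → average of remaining 5 = 383/5 = 76.6
Weighted total:
  Term project 77 × 0.09 = 6.93
  Weekly reports 57 × 0.29 = 16.53
  Problem sets 76.6 × 0.06 = 4.596
  Oral exam 85 × 0.1 = 8.5
  Discussion 88 × 0.06 = 5.28
  Midterm exam 71 × 0.4 = 28.4
Sum = 70.236
70.236 is ≥ 70 and < 80 → C

C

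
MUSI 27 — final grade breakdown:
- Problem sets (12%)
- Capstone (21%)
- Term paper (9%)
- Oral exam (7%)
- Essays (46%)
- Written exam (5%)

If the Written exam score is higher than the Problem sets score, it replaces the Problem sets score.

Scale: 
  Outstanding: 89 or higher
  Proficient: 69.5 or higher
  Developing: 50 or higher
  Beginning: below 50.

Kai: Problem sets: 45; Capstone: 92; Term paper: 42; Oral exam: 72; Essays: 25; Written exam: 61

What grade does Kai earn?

Written exam (61) > Problem sets (45), so Problem sets counts as 61.
Weighted total:
  Problem sets 61 × 0.12 = 7.32
  Capstone 92 × 0.21 = 19.32
  Term paper 42 × 0.09 = 3.78
  Oral exam 72 × 0.07 = 5.04
  Essays 25 × 0.46 = 11.5
  Written exam 61 × 0.05 = 3.05
Sum = 50.01
50.01 is ≥ 50 and < 69.5 → Developing

Developing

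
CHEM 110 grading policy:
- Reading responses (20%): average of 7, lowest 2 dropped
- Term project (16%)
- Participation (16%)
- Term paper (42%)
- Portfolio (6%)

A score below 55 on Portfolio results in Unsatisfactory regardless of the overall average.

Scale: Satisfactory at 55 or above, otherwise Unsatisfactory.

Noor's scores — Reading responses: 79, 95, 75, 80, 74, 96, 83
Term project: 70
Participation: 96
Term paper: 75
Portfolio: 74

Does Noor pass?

Satisfactory

Reading responses: drop 74, 75 → average of remaining 5 = 433/5 = 86.6
Portfolio score 74 ≥ 55: minimum met.
Weighted total:
  Reading responses 86.6 × 0.2 = 17.32
  Term project 70 × 0.16 = 11.2
  Participation 96 × 0.16 = 15.36
  Term paper 75 × 0.42 = 31.5
  Portfolio 74 × 0.06 = 4.44
Sum = 79.82
79.82 ≥ 55 → Satisfactory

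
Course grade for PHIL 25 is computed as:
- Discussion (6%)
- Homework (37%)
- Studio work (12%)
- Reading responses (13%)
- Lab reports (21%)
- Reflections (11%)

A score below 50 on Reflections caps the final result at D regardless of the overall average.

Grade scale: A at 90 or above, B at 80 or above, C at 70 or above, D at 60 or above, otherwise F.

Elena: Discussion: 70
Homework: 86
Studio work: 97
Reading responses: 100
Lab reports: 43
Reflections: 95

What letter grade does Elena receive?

Reflections score 95 ≥ 50: minimum met.
Weighted total:
  Discussion 70 × 0.06 = 4.2
  Homework 86 × 0.37 = 31.82
  Studio work 97 × 0.12 = 11.64
  Reading responses 100 × 0.13 = 13
  Lab reports 43 × 0.21 = 9.03
  Reflections 95 × 0.11 = 10.45
Sum = 80.14
80.14 is ≥ 80 and < 90 → B

B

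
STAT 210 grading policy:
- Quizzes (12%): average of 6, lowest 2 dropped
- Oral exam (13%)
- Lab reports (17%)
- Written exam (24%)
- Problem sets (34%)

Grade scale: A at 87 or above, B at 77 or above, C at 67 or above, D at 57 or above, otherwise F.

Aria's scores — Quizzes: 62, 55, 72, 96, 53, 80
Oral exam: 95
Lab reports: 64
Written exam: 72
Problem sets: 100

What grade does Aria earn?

Quizzes: drop 53, 55 → average of remaining 4 = 310/4 = 77.5
Weighted total:
  Quizzes 77.5 × 0.12 = 9.3
  Oral exam 95 × 0.13 = 12.35
  Lab reports 64 × 0.17 = 10.88
  Written exam 72 × 0.24 = 17.28
  Problem sets 100 × 0.34 = 34
Sum = 83.81
83.81 is ≥ 77 and < 87 → B

B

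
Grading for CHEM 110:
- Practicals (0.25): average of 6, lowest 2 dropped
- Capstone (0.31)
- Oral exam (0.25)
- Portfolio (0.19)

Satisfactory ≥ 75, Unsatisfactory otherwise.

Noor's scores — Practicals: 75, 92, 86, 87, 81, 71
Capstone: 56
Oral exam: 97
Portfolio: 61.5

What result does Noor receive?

Practicals: drop 71, 75 → average of remaining 4 = 346/4 = 86.5
Weighted total:
  Practicals 86.5 × 0.25 = 21.625
  Capstone 56 × 0.31 = 17.36
  Oral exam 97 × 0.25 = 24.25
  Portfolio 61.5 × 0.19 = 11.685
Sum = 74.92
74.92 < 75 → Unsatisfactory

Unsatisfactory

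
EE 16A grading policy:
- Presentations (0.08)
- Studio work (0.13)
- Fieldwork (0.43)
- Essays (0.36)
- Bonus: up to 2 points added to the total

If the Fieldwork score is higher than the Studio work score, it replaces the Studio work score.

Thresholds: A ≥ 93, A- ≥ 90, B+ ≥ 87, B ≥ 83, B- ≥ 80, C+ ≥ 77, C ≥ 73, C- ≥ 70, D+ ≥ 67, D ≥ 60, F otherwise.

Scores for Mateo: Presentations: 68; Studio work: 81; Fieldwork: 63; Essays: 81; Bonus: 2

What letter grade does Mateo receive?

Fieldwork (63) ≤ Studio work (81), so Studio work stays at 81.
Weighted total:
  Presentations 68 × 0.08 = 5.44
  Studio work 81 × 0.13 = 10.53
  Fieldwork 63 × 0.43 = 27.09
  Essays 81 × 0.36 = 29.16
Sum = 72.22
Bonus: 72.22 + 2 = 74.22
74.22 is ≥ 73 and < 77 → C

C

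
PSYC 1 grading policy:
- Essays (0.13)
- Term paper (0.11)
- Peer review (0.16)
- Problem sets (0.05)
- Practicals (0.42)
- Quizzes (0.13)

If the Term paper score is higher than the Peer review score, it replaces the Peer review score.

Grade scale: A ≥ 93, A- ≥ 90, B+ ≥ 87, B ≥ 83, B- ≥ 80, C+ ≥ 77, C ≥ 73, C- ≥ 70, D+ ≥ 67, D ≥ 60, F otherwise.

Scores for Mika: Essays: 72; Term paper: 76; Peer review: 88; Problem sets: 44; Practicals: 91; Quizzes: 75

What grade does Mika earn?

B-

Term paper (76) ≤ Peer review (88), so Peer review stays at 88.
Weighted total:
  Essays 72 × 0.13 = 9.36
  Term paper 76 × 0.11 = 8.36
  Peer review 88 × 0.16 = 14.08
  Problem sets 44 × 0.05 = 2.2
  Practicals 91 × 0.42 = 38.22
  Quizzes 75 × 0.13 = 9.75
Sum = 81.97
81.97 is ≥ 80 and < 83 → B-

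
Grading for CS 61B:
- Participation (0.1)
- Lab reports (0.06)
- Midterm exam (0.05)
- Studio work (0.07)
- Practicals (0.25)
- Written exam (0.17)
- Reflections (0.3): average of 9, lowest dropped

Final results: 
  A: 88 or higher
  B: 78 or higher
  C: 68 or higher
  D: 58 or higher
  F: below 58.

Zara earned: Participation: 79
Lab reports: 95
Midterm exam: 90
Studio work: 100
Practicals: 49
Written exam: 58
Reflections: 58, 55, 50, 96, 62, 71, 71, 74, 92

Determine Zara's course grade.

C

Reflections: drop 50 → average of remaining 8 = 579/8 = 72.375
Weighted total:
  Participation 79 × 0.1 = 7.9
  Lab reports 95 × 0.06 = 5.7
  Midterm exam 90 × 0.05 = 4.5
  Studio work 100 × 0.07 = 7
  Practicals 49 × 0.25 = 12.25
  Written exam 58 × 0.17 = 9.86
  Reflections 72.375 × 0.3 = 21.7125
Sum = 68.9225
68.9225 is ≥ 68 and < 78 → C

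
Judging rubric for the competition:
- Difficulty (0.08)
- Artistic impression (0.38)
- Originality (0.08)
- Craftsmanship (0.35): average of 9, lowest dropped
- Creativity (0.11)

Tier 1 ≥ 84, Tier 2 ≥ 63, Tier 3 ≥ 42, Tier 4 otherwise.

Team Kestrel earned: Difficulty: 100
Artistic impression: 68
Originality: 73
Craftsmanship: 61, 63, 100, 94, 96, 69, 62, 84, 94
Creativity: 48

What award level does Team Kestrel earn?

Tier 2

Craftsmanship: drop 61 → average of remaining 8 = 662/8 = 82.75
Weighted total:
  Difficulty 100 × 0.08 = 8
  Artistic impression 68 × 0.38 = 25.84
  Originality 73 × 0.08 = 5.84
  Craftsmanship 82.75 × 0.35 = 28.9625
  Creativity 48 × 0.11 = 5.28
Sum = 73.9225
73.9225 is ≥ 63 and < 84 → Tier 2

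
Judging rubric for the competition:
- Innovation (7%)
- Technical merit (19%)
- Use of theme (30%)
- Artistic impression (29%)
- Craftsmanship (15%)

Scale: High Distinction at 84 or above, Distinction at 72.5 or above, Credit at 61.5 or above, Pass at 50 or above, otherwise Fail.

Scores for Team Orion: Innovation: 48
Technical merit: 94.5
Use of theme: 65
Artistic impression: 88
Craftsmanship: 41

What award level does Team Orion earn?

Credit

Weighted total:
  Innovation 48 × 0.07 = 3.36
  Technical merit 94.5 × 0.19 = 17.955
  Use of theme 65 × 0.3 = 19.5
  Artistic impression 88 × 0.29 = 25.52
  Craftsmanship 41 × 0.15 = 6.15
Sum = 72.485
72.485 is ≥ 61.5 and < 72.5 → Credit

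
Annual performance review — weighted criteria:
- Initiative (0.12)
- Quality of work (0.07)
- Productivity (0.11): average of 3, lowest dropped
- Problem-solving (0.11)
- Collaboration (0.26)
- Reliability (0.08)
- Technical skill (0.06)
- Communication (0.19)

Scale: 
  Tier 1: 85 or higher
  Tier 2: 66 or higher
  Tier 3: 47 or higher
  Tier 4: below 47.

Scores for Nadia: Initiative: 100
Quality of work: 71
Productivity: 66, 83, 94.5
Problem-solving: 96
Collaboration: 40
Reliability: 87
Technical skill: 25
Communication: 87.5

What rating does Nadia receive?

Productivity: drop 66 → average of remaining 2 = 177.5/2 = 88.75
Weighted total:
  Initiative 100 × 0.12 = 12
  Quality of work 71 × 0.07 = 4.97
  Productivity 88.75 × 0.11 = 9.7625
  Problem-solving 96 × 0.11 = 10.56
  Collaboration 40 × 0.26 = 10.4
  Reliability 87 × 0.08 = 6.96
  Technical skill 25 × 0.06 = 1.5
  Communication 87.5 × 0.19 = 16.625
Sum = 72.7775
72.7775 is ≥ 66 and < 85 → Tier 2

Tier 2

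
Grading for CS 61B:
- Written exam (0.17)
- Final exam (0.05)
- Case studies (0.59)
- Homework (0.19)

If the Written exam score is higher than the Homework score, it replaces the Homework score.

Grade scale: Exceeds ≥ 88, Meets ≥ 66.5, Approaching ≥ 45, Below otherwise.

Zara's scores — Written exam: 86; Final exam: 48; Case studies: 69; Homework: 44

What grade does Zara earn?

Written exam (86) > Homework (44), so Homework counts as 86.
Weighted total:
  Written exam 86 × 0.17 = 14.62
  Final exam 48 × 0.05 = 2.4
  Case studies 69 × 0.59 = 40.71
  Homework 86 × 0.19 = 16.34
Sum = 74.07
74.07 is ≥ 66.5 and < 88 → Meets

Meets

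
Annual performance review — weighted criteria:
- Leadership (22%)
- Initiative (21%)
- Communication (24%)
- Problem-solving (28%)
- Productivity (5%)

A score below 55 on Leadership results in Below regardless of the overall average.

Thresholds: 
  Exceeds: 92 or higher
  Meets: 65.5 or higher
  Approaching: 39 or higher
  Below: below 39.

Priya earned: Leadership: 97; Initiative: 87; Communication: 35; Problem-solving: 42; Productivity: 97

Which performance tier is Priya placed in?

Approaching

Leadership score 97 ≥ 55: minimum met.
Weighted total:
  Leadership 97 × 0.22 = 21.34
  Initiative 87 × 0.21 = 18.27
  Communication 35 × 0.24 = 8.4
  Problem-solving 42 × 0.28 = 11.76
  Productivity 97 × 0.05 = 4.85
Sum = 64.62
64.62 is ≥ 39 and < 65.5 → Approaching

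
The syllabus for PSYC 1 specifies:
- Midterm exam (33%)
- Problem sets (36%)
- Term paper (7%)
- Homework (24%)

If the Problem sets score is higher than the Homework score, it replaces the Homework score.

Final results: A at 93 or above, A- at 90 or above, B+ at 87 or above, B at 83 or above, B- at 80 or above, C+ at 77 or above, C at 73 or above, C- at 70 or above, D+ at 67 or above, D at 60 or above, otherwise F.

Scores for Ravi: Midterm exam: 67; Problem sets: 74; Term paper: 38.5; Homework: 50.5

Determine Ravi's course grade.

D+

Problem sets (74) > Homework (50.5), so Homework counts as 74.
Weighted total:
  Midterm exam 67 × 0.33 = 22.11
  Problem sets 74 × 0.36 = 26.64
  Term paper 38.5 × 0.07 = 2.695
  Homework 74 × 0.24 = 17.76
Sum = 69.205
69.205 is ≥ 67 and < 70 → D+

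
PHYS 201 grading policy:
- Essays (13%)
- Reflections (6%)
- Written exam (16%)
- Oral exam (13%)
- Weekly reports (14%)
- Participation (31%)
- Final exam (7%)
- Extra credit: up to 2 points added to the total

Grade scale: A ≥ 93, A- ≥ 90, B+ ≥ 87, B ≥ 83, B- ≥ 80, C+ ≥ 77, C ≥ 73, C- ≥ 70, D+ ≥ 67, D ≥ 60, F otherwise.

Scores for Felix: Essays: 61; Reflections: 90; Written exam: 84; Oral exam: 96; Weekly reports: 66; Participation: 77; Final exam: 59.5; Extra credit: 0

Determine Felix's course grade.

C

Weighted total:
  Essays 61 × 0.13 = 7.93
  Reflections 90 × 0.06 = 5.4
  Written exam 84 × 0.16 = 13.44
  Oral exam 96 × 0.13 = 12.48
  Weekly reports 66 × 0.14 = 9.24
  Participation 77 × 0.31 = 23.87
  Final exam 59.5 × 0.07 = 4.165
Sum = 76.525
Extra credit: 76.525 + 0 = 76.525
76.525 is ≥ 73 and < 77 → C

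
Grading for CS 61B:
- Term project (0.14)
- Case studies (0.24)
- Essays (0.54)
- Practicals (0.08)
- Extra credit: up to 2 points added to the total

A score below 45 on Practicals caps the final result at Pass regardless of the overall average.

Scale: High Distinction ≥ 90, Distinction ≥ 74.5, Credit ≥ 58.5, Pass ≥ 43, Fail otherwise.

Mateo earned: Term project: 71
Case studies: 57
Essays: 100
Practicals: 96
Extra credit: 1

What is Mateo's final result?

Distinction

Practicals score 96 ≥ 45: minimum met.
Weighted total:
  Term project 71 × 0.14 = 9.94
  Case studies 57 × 0.24 = 13.68
  Essays 100 × 0.54 = 54
  Practicals 96 × 0.08 = 7.68
Sum = 85.3
Extra credit: 85.3 + 1 = 86.3
86.3 is ≥ 74.5 and < 90 → Distinction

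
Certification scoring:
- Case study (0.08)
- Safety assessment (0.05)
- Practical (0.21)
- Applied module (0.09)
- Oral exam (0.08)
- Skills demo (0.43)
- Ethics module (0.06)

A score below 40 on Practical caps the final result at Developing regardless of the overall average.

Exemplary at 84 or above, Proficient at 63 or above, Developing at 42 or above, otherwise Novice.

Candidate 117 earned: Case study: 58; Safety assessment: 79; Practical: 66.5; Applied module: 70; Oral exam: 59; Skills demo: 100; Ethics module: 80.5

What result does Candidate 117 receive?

Practical score 66.5 ≥ 40: minimum met.
Weighted total:
  Case study 58 × 0.08 = 4.64
  Safety assessment 79 × 0.05 = 3.95
  Practical 66.5 × 0.21 = 13.965
  Applied module 70 × 0.09 = 6.3
  Oral exam 59 × 0.08 = 4.72
  Skills demo 100 × 0.43 = 43
  Ethics module 80.5 × 0.06 = 4.83
Sum = 81.405
81.405 is ≥ 63 and < 84 → Proficient

Proficient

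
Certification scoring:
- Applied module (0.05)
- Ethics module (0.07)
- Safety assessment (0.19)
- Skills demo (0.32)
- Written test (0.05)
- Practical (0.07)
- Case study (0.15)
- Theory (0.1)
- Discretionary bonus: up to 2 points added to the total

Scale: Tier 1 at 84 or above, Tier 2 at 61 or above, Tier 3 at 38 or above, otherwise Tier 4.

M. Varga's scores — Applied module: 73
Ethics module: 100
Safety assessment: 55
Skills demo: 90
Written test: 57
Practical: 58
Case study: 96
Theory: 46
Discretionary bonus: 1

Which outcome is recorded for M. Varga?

Weighted total:
  Applied module 73 × 0.05 = 3.65
  Ethics module 100 × 0.07 = 7
  Safety assessment 55 × 0.19 = 10.45
  Skills demo 90 × 0.32 = 28.8
  Written test 57 × 0.05 = 2.85
  Practical 58 × 0.07 = 4.06
  Case study 96 × 0.15 = 14.4
  Theory 46 × 0.1 = 4.6
Sum = 75.81
Discretionary bonus: 75.81 + 1 = 76.81
76.81 is ≥ 61 and < 84 → Tier 2

Tier 2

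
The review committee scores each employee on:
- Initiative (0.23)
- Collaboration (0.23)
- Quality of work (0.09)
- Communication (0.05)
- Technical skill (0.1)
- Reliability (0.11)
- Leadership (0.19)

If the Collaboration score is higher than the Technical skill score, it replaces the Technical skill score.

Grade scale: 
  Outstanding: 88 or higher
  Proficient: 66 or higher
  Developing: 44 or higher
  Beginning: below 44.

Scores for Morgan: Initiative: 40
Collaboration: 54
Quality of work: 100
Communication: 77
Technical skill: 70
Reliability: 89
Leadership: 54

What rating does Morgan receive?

Collaboration (54) ≤ Technical skill (70), so Technical skill stays at 70.
Weighted total:
  Initiative 40 × 0.23 = 9.2
  Collaboration 54 × 0.23 = 12.42
  Quality of work 100 × 0.09 = 9
  Communication 77 × 0.05 = 3.85
  Technical skill 70 × 0.1 = 7
  Reliability 89 × 0.11 = 9.79
  Leadership 54 × 0.19 = 10.26
Sum = 61.52
61.52 is ≥ 44 and < 66 → Developing

Developing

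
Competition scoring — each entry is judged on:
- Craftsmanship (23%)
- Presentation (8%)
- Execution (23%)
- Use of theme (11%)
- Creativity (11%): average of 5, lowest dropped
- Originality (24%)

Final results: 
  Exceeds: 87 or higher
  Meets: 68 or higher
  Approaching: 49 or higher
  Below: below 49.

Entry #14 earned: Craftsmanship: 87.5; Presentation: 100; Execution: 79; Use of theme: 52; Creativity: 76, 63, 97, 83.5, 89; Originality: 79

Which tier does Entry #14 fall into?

Meets

Creativity: drop 63 → average of remaining 4 = 345.5/4 = 86.375
Weighted total:
  Craftsmanship 87.5 × 0.23 = 20.125
  Presentation 100 × 0.08 = 8
  Execution 79 × 0.23 = 18.17
  Use of theme 52 × 0.11 = 5.72
  Creativity 86.375 × 0.11 = 9.50125
  Originality 79 × 0.24 = 18.96
Sum = 80.47625
80.47625 is ≥ 68 and < 87 → Meets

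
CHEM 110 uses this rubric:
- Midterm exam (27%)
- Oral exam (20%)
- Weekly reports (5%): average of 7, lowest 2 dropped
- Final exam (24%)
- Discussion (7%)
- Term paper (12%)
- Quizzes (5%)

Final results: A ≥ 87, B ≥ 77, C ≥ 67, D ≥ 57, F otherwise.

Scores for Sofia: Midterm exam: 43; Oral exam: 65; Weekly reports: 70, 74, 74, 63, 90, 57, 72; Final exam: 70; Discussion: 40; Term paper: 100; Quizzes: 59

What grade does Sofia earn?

D

Weekly reports: drop 57, 63 → average of remaining 5 = 380/5 = 76
Weighted total:
  Midterm exam 43 × 0.27 = 11.61
  Oral exam 65 × 0.2 = 13
  Weekly reports 76 × 0.05 = 3.8
  Final exam 70 × 0.24 = 16.8
  Discussion 40 × 0.07 = 2.8
  Term paper 100 × 0.12 = 12
  Quizzes 59 × 0.05 = 2.95
Sum = 62.96
62.96 is ≥ 57 and < 67 → D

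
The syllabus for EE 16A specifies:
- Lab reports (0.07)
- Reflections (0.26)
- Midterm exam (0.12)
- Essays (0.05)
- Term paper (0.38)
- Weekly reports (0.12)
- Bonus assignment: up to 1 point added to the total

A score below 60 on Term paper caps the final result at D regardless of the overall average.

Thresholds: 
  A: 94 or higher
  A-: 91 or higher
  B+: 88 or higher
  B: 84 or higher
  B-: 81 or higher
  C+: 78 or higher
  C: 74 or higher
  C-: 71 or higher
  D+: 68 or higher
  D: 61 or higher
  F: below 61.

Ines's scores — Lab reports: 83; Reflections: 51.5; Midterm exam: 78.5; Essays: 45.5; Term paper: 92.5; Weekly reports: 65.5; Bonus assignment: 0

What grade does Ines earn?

Term paper score 92.5 ≥ 60: minimum met.
Weighted total:
  Lab reports 83 × 0.07 = 5.81
  Reflections 51.5 × 0.26 = 13.39
  Midterm exam 78.5 × 0.12 = 9.42
  Essays 45.5 × 0.05 = 2.275
  Term paper 92.5 × 0.38 = 35.15
  Weekly reports 65.5 × 0.12 = 7.86
Sum = 73.905
Bonus assignment: 73.905 + 0 = 73.905
73.905 is ≥ 71 and < 74 → C-

C-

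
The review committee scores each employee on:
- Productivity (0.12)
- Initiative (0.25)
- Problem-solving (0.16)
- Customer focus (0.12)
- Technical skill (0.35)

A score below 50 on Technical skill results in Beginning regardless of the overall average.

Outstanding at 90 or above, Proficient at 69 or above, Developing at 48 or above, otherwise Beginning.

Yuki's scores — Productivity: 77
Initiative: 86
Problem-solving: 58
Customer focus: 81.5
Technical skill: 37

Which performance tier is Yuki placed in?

Beginning

Technical skill score 37 < 50: minimum not met.
Weighted total:
  Productivity 77 × 0.12 = 9.24
  Initiative 86 × 0.25 = 21.5
  Problem-solving 58 × 0.16 = 9.28
  Customer focus 81.5 × 0.12 = 9.78
  Technical skill 37 × 0.35 = 12.95
Sum = 62.75
Because the Technical skill minimum was not met, the result is Beginning.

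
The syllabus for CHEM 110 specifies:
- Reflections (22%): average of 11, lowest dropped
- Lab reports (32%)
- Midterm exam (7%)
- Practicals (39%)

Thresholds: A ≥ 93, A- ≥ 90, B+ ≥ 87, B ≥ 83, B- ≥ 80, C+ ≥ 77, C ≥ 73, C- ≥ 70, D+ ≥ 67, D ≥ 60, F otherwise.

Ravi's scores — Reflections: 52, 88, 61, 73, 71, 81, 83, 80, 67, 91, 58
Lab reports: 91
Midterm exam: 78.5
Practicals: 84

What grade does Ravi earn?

Reflections: drop 52 → average of remaining 10 = 753/10 = 75.3
Weighted total:
  Reflections 75.3 × 0.22 = 16.566
  Lab reports 91 × 0.32 = 29.12
  Midterm exam 78.5 × 0.07 = 5.495
  Practicals 84 × 0.39 = 32.76
Sum = 83.941
83.941 is ≥ 83 and < 87 → B

B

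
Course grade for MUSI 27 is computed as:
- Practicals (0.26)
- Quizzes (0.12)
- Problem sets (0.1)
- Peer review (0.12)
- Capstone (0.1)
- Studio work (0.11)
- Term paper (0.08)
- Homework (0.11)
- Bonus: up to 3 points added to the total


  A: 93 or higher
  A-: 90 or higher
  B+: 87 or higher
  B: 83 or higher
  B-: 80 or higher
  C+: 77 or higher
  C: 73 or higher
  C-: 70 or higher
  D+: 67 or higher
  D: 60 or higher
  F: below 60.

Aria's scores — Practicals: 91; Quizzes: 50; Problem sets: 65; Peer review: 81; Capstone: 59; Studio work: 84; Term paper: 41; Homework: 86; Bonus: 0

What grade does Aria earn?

C

Weighted total:
  Practicals 91 × 0.26 = 23.66
  Quizzes 50 × 0.12 = 6
  Problem sets 65 × 0.1 = 6.5
  Peer review 81 × 0.12 = 9.72
  Capstone 59 × 0.1 = 5.9
  Studio work 84 × 0.11 = 9.24
  Term paper 41 × 0.08 = 3.28
  Homework 86 × 0.11 = 9.46
Sum = 73.76
Bonus: 73.76 + 0 = 73.76
73.76 is ≥ 73 and < 77 → C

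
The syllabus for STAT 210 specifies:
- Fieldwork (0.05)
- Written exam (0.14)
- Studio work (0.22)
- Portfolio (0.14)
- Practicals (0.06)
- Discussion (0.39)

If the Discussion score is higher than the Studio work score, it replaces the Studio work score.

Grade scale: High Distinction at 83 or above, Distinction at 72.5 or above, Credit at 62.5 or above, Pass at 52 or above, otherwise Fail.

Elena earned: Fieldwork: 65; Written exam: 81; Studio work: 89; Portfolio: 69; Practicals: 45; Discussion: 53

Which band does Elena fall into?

Discussion (53) ≤ Studio work (89), so Studio work stays at 89.
Weighted total:
  Fieldwork 65 × 0.05 = 3.25
  Written exam 81 × 0.14 = 11.34
  Studio work 89 × 0.22 = 19.58
  Portfolio 69 × 0.14 = 9.66
  Practicals 45 × 0.06 = 2.7
  Discussion 53 × 0.39 = 20.67
Sum = 67.2
67.2 is ≥ 62.5 and < 72.5 → Credit

Credit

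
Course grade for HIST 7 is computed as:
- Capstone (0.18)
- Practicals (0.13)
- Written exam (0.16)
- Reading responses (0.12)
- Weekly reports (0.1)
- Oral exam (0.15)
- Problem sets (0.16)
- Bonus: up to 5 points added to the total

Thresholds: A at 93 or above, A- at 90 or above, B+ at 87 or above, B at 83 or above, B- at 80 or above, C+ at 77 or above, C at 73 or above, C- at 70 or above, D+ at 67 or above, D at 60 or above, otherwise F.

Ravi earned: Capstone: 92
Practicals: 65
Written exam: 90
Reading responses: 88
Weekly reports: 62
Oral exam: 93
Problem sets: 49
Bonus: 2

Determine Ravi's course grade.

Weighted total:
  Capstone 92 × 0.18 = 16.56
  Practicals 65 × 0.13 = 8.45
  Written exam 90 × 0.16 = 14.4
  Reading responses 88 × 0.12 = 10.56
  Weekly reports 62 × 0.1 = 6.2
  Oral exam 93 × 0.15 = 13.95
  Problem sets 49 × 0.16 = 7.84
Sum = 77.96
Bonus: 77.96 + 2 = 79.96
79.96 is ≥ 77 and < 80 → C+

C+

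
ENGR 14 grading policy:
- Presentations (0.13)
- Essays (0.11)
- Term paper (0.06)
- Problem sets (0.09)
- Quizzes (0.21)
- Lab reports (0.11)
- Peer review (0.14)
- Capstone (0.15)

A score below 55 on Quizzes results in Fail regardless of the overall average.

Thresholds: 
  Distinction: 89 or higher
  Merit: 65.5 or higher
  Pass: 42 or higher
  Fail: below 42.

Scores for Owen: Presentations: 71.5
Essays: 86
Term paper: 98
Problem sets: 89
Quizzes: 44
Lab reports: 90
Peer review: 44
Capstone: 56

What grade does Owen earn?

Quizzes score 44 < 55: minimum not met.
Weighted total:
  Presentations 71.5 × 0.13 = 9.295
  Essays 86 × 0.11 = 9.46
  Term paper 98 × 0.06 = 5.88
  Problem sets 89 × 0.09 = 8.01
  Quizzes 44 × 0.21 = 9.24
  Lab reports 90 × 0.11 = 9.9
  Peer review 44 × 0.14 = 6.16
  Capstone 56 × 0.15 = 8.4
Sum = 66.345
Because the Quizzes minimum was not met, the result is Fail.

Fail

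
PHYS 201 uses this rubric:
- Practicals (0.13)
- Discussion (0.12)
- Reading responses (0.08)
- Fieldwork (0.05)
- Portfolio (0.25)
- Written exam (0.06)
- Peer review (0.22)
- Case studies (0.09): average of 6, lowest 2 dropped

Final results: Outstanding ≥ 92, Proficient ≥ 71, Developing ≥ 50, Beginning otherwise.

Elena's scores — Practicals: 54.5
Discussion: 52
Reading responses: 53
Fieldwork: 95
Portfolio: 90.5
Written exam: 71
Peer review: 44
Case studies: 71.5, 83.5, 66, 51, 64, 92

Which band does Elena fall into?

Case studies: drop 51, 64 → average of remaining 4 = 313/4 = 78.25
Weighted total:
  Practicals 54.5 × 0.13 = 7.085
  Discussion 52 × 0.12 = 6.24
  Reading responses 53 × 0.08 = 4.24
  Fieldwork 95 × 0.05 = 4.75
  Portfolio 90.5 × 0.25 = 22.625
  Written exam 71 × 0.06 = 4.26
  Peer review 44 × 0.22 = 9.68
  Case studies 78.25 × 0.09 = 7.0425
Sum = 65.9225
65.9225 is ≥ 50 and < 71 → Developing

Developing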